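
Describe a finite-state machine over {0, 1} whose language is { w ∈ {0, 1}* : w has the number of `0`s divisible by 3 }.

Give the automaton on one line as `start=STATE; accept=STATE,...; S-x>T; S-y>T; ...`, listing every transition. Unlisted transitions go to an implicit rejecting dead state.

The only thing that matters is how many `0`s have appeared, reduced mod 3. Use one state per residue: A for 0, …, C for 2. Reading `0` moves to the next residue; anything else stays put. A is accepting.
A 3-state machine:
       0  1 
>* A   B  A 
   B   C  B 
   C   A  C 
(> = start, * = accepting)

start=A; accept=A; A-0>B; A-1>A; B-0>C; B-1>B; C-0>A; C-1>C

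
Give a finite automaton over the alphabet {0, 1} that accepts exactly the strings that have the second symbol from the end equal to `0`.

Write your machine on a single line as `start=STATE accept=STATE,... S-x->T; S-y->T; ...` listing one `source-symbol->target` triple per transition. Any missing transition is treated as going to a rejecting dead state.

start=q0; accept=q3,q4; q0-0->q1; q0-1->q2; q1-0->q3; q1-1->q4; q2-0->q5; q2-1->q6; q3-0->q3; q3-1->q4; q4-0->q5; q4-1->q6; q5-0->q3; q5-1->q4; q6-0->q5; q6-1->q6

A DFA must remember the last 2 symbols (since which symbol is second-to-last isn't known until the input ends). Use one state per possible window of the last ≤2 symbols; accept from those whose window starts with `0`.
        0   1  
>  q0   q1  q2 
   q1   q3  q4 
   q2   q5  q6 
 * q3   q3  q4 
 * q4   q5  q6 
   q5   q3  q4 
   q6   q5  q6 
(> = start, * = accepting)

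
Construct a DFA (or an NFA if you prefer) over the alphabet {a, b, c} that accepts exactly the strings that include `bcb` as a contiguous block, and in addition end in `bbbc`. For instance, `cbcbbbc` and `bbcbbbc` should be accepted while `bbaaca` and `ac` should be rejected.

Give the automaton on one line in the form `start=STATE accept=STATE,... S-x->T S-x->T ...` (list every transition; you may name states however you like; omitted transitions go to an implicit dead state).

Run two small machines in parallel and take their product. The first has 4 states tracking whether and how much of `bcb` has been seen; the second has 5 states tracking how much of the suffix `bbbc` has currently been matched. A product state is a pair (one from each), accepting exactly when both do. After merging equivalent states the machine shrinks.
        a   b   c  
>  q0   q0  q1  q0 
   q1   q0  q1  q2 
   q2   q0  q3  q0 
   q3   q4  q5  q4 
   q4   q4  q3  q4 
   q5   q4  q6  q4 
   q6   q4  q6  q7 
 * q7   q4  q3  q4 
(> = start, * = accepting)

start=q0 accept=q7 q0-a->q0 q0-b->q1 q0-c->q0 q1-a->q0 q1-b->q1 q1-c->q2 q2-a->q0 q2-b->q3 q2-c->q0 q3-a->q4 q3-b->q5 q3-c->q4 q4-a->q4 q4-b->q3 q4-c->q4 q5-a->q4 q5-b->q6 q5-c->q4 q6-a->q4 q6-b->q6 q6-c->q7 q7-a->q4 q7-b->q3 q7-c->q4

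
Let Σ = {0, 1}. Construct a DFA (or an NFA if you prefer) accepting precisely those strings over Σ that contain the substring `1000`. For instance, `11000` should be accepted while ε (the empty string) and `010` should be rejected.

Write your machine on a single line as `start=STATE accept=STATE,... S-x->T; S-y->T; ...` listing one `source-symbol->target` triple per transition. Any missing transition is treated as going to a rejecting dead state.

Track how much of `1000` has been matched so far: state s0 is no progress, s4 is the absorbing accept state reached once `1000` has occurred. Intermediate states record partial matches; on a mismatch, fall back to the longest reusable overlap.
A 5-state machine:
        0   1  
>  s0   s0  s1 
   s1   s2  s1 
   s2   s3  s1 
   s3   s4  s1 
 * s4   s4  s4 
(> = start, * = accepting)

start=s0; accept=s4; s0-0->s0; s0-1->s1; s1-0->s2; s1-1->s1; s2-0->s3; s2-1->s1; s3-0->s4; s3-1->s1; s4-0->s4; s4-1->s4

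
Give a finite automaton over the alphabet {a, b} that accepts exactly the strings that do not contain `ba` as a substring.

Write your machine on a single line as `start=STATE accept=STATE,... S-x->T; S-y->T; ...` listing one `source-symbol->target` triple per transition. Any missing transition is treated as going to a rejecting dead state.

This is the complement of 'contains `ba`'. Use the same substring-matching states — q0 through q2 holding how much of `ba` has just been matched — but flip the accepting set: everything except the trap q2 accepts.
With 3 states:
        a   b  
>* q0   q0  q1 
 * q1   q2  q1 
   q2   q2  q2 
(> = start, * = accepting)

start=q0; accept=q0,q1; q0-a->q0; q0-b->q1; q1-a->q2; q1-b->q1; q2-a->q2; q2-b->q2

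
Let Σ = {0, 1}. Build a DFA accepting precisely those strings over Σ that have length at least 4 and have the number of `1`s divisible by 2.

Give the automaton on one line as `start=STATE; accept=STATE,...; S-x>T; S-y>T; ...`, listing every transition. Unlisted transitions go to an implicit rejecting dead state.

start=q0; accept=q7; q0-0>q1; q0-1>q2; q1-0>q3; q1-1>q4; q2-0>q4; q2-1>q3; q3-0>q5; q3-1>q6; q4-0>q6; q4-1>q5; q5-0>q7; q5-1>q6; q6-0>q6; q6-1>q7; q7-0>q7; q7-1>q6

Build one automaton per condition and run them in lockstep. The first has 6 states tracking the input length, saturating at 5; the second has 2 states tracking the count of `1`s modulo 2. A product state is a pair (one from each), accepting exactly when both do. Minimizing collapses redundant product states.
        0   1  
>  q0   q1  q2 
   q1   q3  q4 
   q2   q4  q3 
   q3   q5  q6 
   q4   q6  q5 
   q5   q7  q6 
   q6   q6  q7 
 * q7   q7  q6 
(> = start, * = accepting)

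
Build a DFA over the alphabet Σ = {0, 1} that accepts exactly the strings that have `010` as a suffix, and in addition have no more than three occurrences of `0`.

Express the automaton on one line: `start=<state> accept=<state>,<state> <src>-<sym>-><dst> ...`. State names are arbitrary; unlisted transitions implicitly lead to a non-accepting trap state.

start=S0 accept=S6,S10 S0-0->S1 S0-1->S0 S1-0->S2 S1-1->S3 S2-0->S4 S2-1->S5 S3-0->S6 S3-1->S7 S4-0->S8 S4-1->S9 S5-0->S10 S5-1->S11 S6-0->S4 S6-1->S5 S7-0->S2 S7-1->S7 S8-0->S8 S8-1->S12 S9-0->S13 S9-1->S14 S10-0->S8 S10-1->S9 S11-0->S4 S11-1->S11 S12-0->S13 S12-1->S15 S13-0->S8 S13-1->S12 S14-0->S8 S14-1->S14 S15-0->S8 S15-1->S15

Build one automaton per condition and run them in lockstep. One (4 states) tracks how much of the suffix `010` has currently been matched; the other (5 states) tracks the count of `0`s, saturating at 4. Each combined state is a pair, one component from each; accept when both components accept.
A 16-state machine:
          0    1  
>  S0     S1   S0 
   S1     S2   S3 
   S2     S4   S5 
   S3     S6   S7 
   S4     S8   S9 
   S5    S10  S11 
 * S6     S4   S5 
   S7     S2   S7 
   S8     S8  S12 
   S9    S13  S14 
 * S10    S8   S9 
   S11    S4  S11 
   S12   S13  S15 
   S13    S8  S12 
   S14    S8  S14 
   S15    S8  S15 
(> = start, * = accepting)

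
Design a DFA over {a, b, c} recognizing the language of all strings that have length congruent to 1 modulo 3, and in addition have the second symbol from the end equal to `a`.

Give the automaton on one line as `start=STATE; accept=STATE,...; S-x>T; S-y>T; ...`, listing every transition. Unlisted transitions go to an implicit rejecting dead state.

Run two small machines in parallel and take their product. The first has 3 states tracking the input length modulo 3; the second has 13 states tracking the last 2 symbols read. A product state is a pair (one from each), accepting exactly when both do. Equivalent product states are then merged.
5 states suffice.
        a   b   c  
>  S0   S1  S1  S1 
   S1   S2  S2  S2 
   S2   S3  S0  S0 
   S3   S4  S4  S4 
 * S4   S2  S2  S2 
(> = start, * = accepting)

start=S0; accept=S4; S0-a>S1; S0-b>S1; S0-c>S1; S1-a>S2; S1-b>S2; S1-c>S2; S2-a>S3; S2-b>S0; S2-c>S0; S3-a>S4; S3-b>S4; S3-c>S4; S4-a>S2; S4-b>S2; S4-c>S2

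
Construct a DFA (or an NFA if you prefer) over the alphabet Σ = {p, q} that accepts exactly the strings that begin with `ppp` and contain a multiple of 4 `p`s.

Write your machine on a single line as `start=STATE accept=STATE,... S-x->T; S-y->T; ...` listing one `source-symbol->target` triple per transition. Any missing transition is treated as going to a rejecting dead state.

Run two small machines in parallel and take their product. The first has 5 states tracking whether the input so far still matches the prefix `ppp`; the second has 4 states tracking the count of `p`s modulo 4. A product state is a pair (one from each), accepting exactly when both do.
An 11-state machine:
       p  q 
>  A   B  C 
   B   D  E 
   C   E  C 
   D   F  G 
   E   G  E 
   F   H  F 
   G   I  G 
 * H   J  H 
   I   C  I 
   J   K  J 
   K   F  K 
(> = start, * = accepting)

start=A; accept=H; A-p->B; A-q->C; B-p->D; B-q->E; C-p->E; C-q->C; D-p->F; D-q->G; E-p->G; E-q->E; F-p->H; F-q->F; G-p->I; G-q->G; H-p->J; H-q->H; I-p->C; I-q->I; J-p->K; J-q->J; K-p->F; K-q->K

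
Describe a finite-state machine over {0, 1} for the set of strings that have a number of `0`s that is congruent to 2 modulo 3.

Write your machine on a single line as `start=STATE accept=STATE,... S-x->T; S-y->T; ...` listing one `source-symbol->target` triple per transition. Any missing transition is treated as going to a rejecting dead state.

Keep the running count of `0`s modulo 3: each `0` advances along the cycle S0 → S1 → S2 → S0 while other symbols loop. Accept at S2.
        0   1  
>  S0   S1  S0 
   S1   S2  S1 
 * S2   S0  S2 
(> = start, * = accepting)

start=S0; accept=S2; S0-0->S1; S0-1->S0; S1-0->S2; S1-1->S1; S2-0->S0; S2-1->S2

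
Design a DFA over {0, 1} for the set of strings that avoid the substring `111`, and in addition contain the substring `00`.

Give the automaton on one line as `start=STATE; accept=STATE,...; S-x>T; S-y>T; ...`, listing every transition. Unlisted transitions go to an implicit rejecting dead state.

Run two small machines in parallel and take their product. One (4 states) tracks partial matches of the forbidden pattern `111`; the other (3 states) tracks whether and how much of `00` has been seen. Each combined state is a pair, one component from each; accept when both components accept. Minimizing collapses redundant product states.
An 8-state machine:
        0   1  
>  S0   S1  S2 
   S1   S3  S2 
   S2   S1  S4 
 * S3   S3  S5 
   S4   S1  S6 
 * S5   S3  S7 
   S6   S6  S6 
 * S7   S3  S6 
(> = start, * = accepting)

start=S0; accept=S3,S5,S7; S0-0>S1; S0-1>S2; S1-0>S3; S1-1>S2; S2-0>S1; S2-1>S4; S3-0>S3; S3-1>S5; S4-0>S1; S4-1>S6; S5-0>S3; S5-1>S7; S6-0>S6; S6-1>S6; S7-0>S3; S7-1>S6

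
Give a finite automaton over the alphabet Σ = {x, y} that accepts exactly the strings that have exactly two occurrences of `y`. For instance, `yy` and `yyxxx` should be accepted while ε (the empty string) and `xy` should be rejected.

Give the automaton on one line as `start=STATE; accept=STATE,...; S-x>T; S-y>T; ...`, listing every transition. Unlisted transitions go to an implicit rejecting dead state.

Only the number of `y`s matters, and only up to 3. Make a chain q0 → q1 → q2 → q3 advanced by each `y` (with q3 absorbing); every other symbol self-loops. The accepting set is {q2}.
        x   y  
>  q0   q0  q1 
   q1   q1  q2 
 * q2   q2  q3 
   q3   q3  q3 
(> = start, * = accepting)

start=q0; accept=q2; q0-x>q0; q0-y>q1; q1-x>q1; q1-y>q2; q2-x>q2; q2-y>q3; q3-x>q3; q3-y>q3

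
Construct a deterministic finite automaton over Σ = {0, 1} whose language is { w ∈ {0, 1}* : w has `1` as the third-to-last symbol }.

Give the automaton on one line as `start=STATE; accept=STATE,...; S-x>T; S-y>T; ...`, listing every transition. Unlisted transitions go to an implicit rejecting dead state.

start=q0; accept=q11,q12,q13,q14; q0-0>q1; q0-1>q2; q1-0>q3; q1-1>q4; q2-0>q5; q2-1>q6; q3-0>q7; q3-1>q8; q4-0>q9; q4-1>q10; q5-0>q11; q5-1>q12; q6-0>q13; q6-1>q14; q7-0>q7; q7-1>q8; q8-0>q9; q8-1>q10; q9-0>q11; q9-1>q12; q10-0>q13; q10-1>q14; q11-0>q7; q11-1>q8; q12-0>q9; q12-1>q10; q13-0>q11; q13-1>q12; q14-0>q13; q14-1>q14

Because acceptance depends on a position counted from the end, the machine has to buffer the most recent 3 symbols. Make each state the string of the last up-to-3 symbols read; on input `x` shift the window left and append `x`. Accept when the buffered window has length 3 and begins with `1`.
          0    1  
>  q0     q1   q2 
   q1     q3   q4 
   q2     q5   q6 
   q3     q7   q8 
   q4     q9  q10 
   q5    q11  q12 
   q6    q13  q14 
   q7     q7   q8 
   q8     q9  q10 
   q9    q11  q12 
   q10   q13  q14 
 * q11    q7   q8 
 * q12    q9  q10 
 * q13   q11  q12 
 * q14   q13  q14 
(> = start, * = accepting)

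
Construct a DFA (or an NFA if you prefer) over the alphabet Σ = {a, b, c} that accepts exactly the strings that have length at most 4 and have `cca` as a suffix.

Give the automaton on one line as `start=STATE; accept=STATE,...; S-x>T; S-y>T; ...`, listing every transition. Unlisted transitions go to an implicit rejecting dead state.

start=s0; accept=s7; s0-a>s1; s0-b>s1; s0-c>s2; s1-a>s3; s1-b>s3; s1-c>s4; s2-a>s3; s2-b>s3; s2-c>s5; s3-a>s3; s3-b>s3; s3-c>s3; s4-a>s3; s4-b>s3; s4-c>s6; s5-a>s7; s5-b>s3; s5-c>s6; s6-a>s7; s6-b>s3; s6-c>s3; s7-a>s3; s7-b>s3; s7-c>s3

Handle the two conditions separately and then intersect. One (6 states) tracks the input length, saturating at 5; the other (4 states) tracks how much of the suffix `cca` has currently been matched. Each combined state is a pair, one component from each; accept when both components accept. Minimizing collapses redundant product states.
8 states suffice.
        a   b   c  
>  s0   s1  s1  s2 
   s1   s3  s3  s4 
   s2   s3  s3  s5 
   s3   s3  s3  s3 
   s4   s3  s3  s6 
   s5   s7  s3  s6 
   s6   s7  s3  s3 
 * s7   s3  s3  s3 
(> = start, * = accepting)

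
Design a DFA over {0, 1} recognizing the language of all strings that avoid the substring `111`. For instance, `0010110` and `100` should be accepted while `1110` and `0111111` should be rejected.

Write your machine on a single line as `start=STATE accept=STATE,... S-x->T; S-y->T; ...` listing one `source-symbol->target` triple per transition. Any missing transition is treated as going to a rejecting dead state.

Track partial matches of the forbidden pattern `111`. State q3 is a dead state reached once `111` has occurred; every other state accepts. q0 means no part of `111` is currently matched.
4 states suffice.
        0   1  
>* q0   q0  q1 
 * q1   q0  q2 
 * q2   q0  q3 
   q3   q3  q3 
(> = start, * = accepting)

start=q0; accept=q0,q1,q2; q0-0->q0; q0-1->q1; q1-0->q0; q1-1->q2; q2-0->q0; q2-1->q3; q3-0->q3; q3-1->q3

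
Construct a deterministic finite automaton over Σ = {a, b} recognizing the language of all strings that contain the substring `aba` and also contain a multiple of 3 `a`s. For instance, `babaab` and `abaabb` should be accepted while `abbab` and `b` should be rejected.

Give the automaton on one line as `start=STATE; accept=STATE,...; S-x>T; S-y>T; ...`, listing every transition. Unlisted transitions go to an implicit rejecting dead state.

Run two small machines in parallel and take their product. The first has 4 states tracking whether and how much of `aba` has been seen; the second has 3 states tracking the count of `a`s modulo 3. A product state is a pair (one from each), accepting exactly when both do.
With 12 states:
          a    b  
>  s0     s1   s0 
   s1     s2   s3 
   s2     s4   s5 
   s3     s6   s7 
   s4     s1   s8 
   s5     s9  s10 
   s6     s9   s6 
   s7     s2   s7 
   s8    s11   s0 
 * s9    s11   s9 
   s10    s4  s10 
   s11    s6  s11 
(> = start, * = accepting)

start=s0; accept=s9; s0-a>s1; s0-b>s0; s1-a>s2; s1-b>s3; s2-a>s4; s2-b>s5; s3-a>s6; s3-b>s7; s4-a>s1; s4-b>s8; s5-a>s9; s5-b>s10; s6-a>s9; s6-b>s6; s7-a>s2; s7-b>s7; s8-a>s11; s8-b>s0; s9-a>s11; s9-b>s9; s10-a>s4; s10-b>s10; s11-a>s6; s11-b>s11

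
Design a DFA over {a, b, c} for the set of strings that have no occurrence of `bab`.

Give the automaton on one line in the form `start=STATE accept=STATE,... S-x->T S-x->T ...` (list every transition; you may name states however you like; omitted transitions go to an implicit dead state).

Track partial matches of the forbidden pattern `bab`. State S3 is a dead state reached once `bab` has occurred; every other state accepts. S0 means no part of `bab` is currently matched.
With 4 states:
        a   b   c  
>* S0   S0  S1  S0 
 * S1   S2  S1  S0 
 * S2   S0  S3  S0 
   S3   S3  S3  S3 
(> = start, * = accepting)

start=S0 accept=S0,S1,S2 S0-a->S0 S0-b->S1 S0-c->S0 S1-a->S2 S1-b->S1 S1-c->S0 S2-a->S0 S2-b->S3 S2-c->S0 S3-a->S3 S3-b->S3 S3-c->S3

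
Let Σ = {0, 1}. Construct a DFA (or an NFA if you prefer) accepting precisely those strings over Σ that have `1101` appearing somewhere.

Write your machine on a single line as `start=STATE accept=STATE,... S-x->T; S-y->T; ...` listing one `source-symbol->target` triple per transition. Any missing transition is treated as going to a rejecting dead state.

States q0..q3 record the length of the longest prefix of `1101` that matches the current input suffix. Reaching q4 means `1101` has been seen, and we stay there forever. Accept from q4.
5 states suffice.
        0   1  
>  q0   q0  q1 
   q1   q0  q2 
   q2   q3  q2 
   q3   q0  q4 
 * q4   q4  q4 
(> = start, * = accepting)

start=q0; accept=q4; q0-0->q0; q0-1->q1; q1-0->q0; q1-1->q2; q2-0->q3; q2-1->q2; q3-0->q0; q3-1->q4; q4-0->q4; q4-1->q4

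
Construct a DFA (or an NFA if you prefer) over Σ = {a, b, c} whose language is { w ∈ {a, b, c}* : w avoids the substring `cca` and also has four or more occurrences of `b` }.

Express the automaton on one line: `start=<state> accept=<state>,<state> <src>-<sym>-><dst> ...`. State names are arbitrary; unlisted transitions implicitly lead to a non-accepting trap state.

Handle the two conditions separately and then intersect. The first has 4 states tracking partial matches of the forbidden pattern `cca`; the second has 6 states tracking the count of `b`s, saturating at 5. A product state is a pair (one from each), accepting exactly when both do. Equivalent product states are then merged.
16 states suffice.
          a    b    c  
>  S0     S0   S1   S2 
   S1     S1   S3   S4 
   S2     S0   S1   S5 
   S3     S3   S6   S7 
   S4     S1   S3   S8 
   S5     S9   S1   S5 
   S6     S6  S10  S11 
   S7     S3   S6  S12 
   S8     S9   S3   S8 
   S9     S9   S9   S9 
 * S10   S10  S10  S13 
   S11    S6  S10  S14 
   S12    S9   S6  S12 
 * S13   S10  S10  S15 
   S14    S9  S10  S14 
 * S15    S9  S10  S15 
(> = start, * = accepting)

start=S0 accept=S10,S13,S15 S0-a->S0 S0-b->S1 S0-c->S2 S1-a->S1 S1-b->S3 S1-c->S4 S2-a->S0 S2-b->S1 S2-c->S5 S3-a->S3 S3-b->S6 S3-c->S7 S4-a->S1 S4-b->S3 S4-c->S8 S5-a->S9 S5-b->S1 S5-c->S5 S6-a->S6 S6-b->S10 S6-c->S11 S7-a->S3 S7-b->S6 S7-c->S12 S8-a->S9 S8-b->S3 S8-c->S8 S9-a->S9 S9-b->S9 S9-c->S9 S10-a->S10 S10-b->S10 S10-c->S13 S11-a->S6 S11-b->S10 S11-c->S14 S12-a->S9 S12-b->S6 S12-c->S12 S13-a->S10 S13-b->S10 S13-c->S15 S14-a->S9 S14-b->S10 S14-c->S14 S15-a->S9 S15-b->S10 S15-c->S15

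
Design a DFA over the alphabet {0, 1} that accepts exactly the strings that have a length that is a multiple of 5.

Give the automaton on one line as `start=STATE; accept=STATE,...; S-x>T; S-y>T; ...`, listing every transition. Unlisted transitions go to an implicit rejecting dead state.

Only the length mod 5 matters, so use a 5-cycle: from any state, every input symbol moves to the next state, wrapping s4 back to s0. Mark s0 accepting.
With 5 states:
        0   1  
>* s0   s1  s1 
   s1   s2  s2 
   s2   s3  s3 
   s3   s4  s4 
   s4   s0  s0 
(> = start, * = accepting)

start=s0; accept=s0; s0-0>s1; s0-1>s1; s1-0>s2; s1-1>s2; s2-0>s3; s2-1>s3; s3-0>s4; s3-1>s4; s4-0>s0; s4-1>s0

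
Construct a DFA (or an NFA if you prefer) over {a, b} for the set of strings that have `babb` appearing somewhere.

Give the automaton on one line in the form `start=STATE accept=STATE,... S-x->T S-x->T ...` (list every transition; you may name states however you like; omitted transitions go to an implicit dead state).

Track how much of `babb` has been matched so far: state q0 is no progress, q4 is the absorbing accept state reached once `babb` has occurred. Intermediate states record partial matches; on a mismatch, fall back to the longest reusable overlap.
        a   b  
>  q0   q0  q1 
   q1   q2  q1 
   q2   q0  q3 
   q3   q2  q4 
 * q4   q4  q4 
(> = start, * = accepting)

start=q0 accept=q4 q0-a->q0 q0-b->q1 q1-a->q2 q1-b->q1 q2-a->q0 q2-b->q3 q3-a->q2 q3-b->q4 q4-a->q4 q4-b->q4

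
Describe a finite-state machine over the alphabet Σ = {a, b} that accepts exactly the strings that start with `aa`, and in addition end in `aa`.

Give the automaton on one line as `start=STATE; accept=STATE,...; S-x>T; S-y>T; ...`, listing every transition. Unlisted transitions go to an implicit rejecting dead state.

start=s0; accept=s3; s0-a>s1; s0-b>s2; s1-a>s3; s1-b>s2; s2-a>s2; s2-b>s2; s3-a>s3; s3-b>s4; s4-a>s5; s4-b>s4; s5-a>s3; s5-b>s4

Build one automaton per condition and run them in lockstep. The first has 4 states tracking whether the input so far still matches the prefix `aa`; the second has 3 states tracking how much of the suffix `aa` has currently been matched. A product state is a pair (one from each), accepting exactly when both do. Equivalent product states are then merged.
With 6 states:
        a   b  
>  s0   s1  s2 
   s1   s3  s2 
   s2   s2  s2 
 * s3   s3  s4 
   s4   s5  s4 
   s5   s3  s4 
(> = start, * = accepting)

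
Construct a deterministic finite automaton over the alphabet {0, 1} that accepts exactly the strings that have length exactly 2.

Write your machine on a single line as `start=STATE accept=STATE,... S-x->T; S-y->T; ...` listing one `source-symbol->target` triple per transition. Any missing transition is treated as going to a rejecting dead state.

start=A; accept=C; A-0->B; A-1->B; B-0->C; B-1->C; C-0->D; C-1->D; D-0->D; D-1->D

We only need to distinguish lengths 0, 1, …, 2, and '>2'. Chain A → B → C → D on every symbol, with D looping. Accepting states: {C}.
With 4 states:
       0  1 
>  A   B  B 
   B   C  C 
 * C   D  D 
   D   D  D 
(> = start, * = accepting)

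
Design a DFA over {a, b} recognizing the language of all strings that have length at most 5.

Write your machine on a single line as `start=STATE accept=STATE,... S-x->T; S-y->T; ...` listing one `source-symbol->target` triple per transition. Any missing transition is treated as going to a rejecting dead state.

We only need to distinguish lengths 0, 1, …, 5, and '>5'. Chain q0 → q1 → q2 → q3 → q4 → q5 → q6 on every symbol, with q6 looping. Accepting states: {q0, q1, q2, q3, q4, q5}.
        a   b  
>* q0   q1  q1 
 * q1   q2  q2 
 * q2   q3  q3 
 * q3   q4  q4 
 * q4   q5  q5 
 * q5   q6  q6 
   q6   q6  q6 
(> = start, * = accepting)

start=q0; accept=q0,q1,q2,q3,q4,q5; q0-a->q1; q0-b->q1; q1-a->q2; q1-b->q2; q2-a->q3; q2-b->q3; q3-a->q4; q3-b->q4; q4-a->q5; q4-b->q5; q5-a->q6; q5-b->q6; q6-a->q6; q6-b->q6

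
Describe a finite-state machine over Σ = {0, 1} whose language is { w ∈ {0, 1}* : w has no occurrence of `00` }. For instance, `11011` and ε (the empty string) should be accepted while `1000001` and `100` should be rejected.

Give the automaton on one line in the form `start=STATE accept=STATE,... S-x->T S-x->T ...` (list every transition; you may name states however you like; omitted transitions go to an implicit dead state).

Track partial matches of the forbidden pattern `00`. State s2 is a dead state reached once `00` has occurred; every other state accepts. s0 means no part of `00` is currently matched.
With 3 states:
        0   1  
>* s0   s1  s0 
 * s1   s2  s0 
   s2   s2  s2 
(> = start, * = accepting)

start=s0 accept=s0,s1 s0-0->s1 s0-1->s0 s1-0->s2 s1-1->s0 s2-0->s2 s2-1->s2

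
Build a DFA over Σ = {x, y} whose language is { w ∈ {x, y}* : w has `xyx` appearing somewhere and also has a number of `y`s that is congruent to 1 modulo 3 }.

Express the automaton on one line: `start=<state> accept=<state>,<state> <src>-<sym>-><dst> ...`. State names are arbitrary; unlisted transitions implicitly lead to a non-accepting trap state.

start=S0 accept=S6 S0-x->S1 S0-y->S2 S1-x->S1 S1-y->S3 S2-x->S4 S2-y->S5 S3-x->S6 S3-y->S5 S4-x->S4 S4-y->S7 S5-x->S8 S5-y->S0 S6-x->S6 S6-y->S9 S7-x->S9 S7-y->S0 S8-x->S8 S8-y->S10 S9-x->S9 S9-y->S11 S10-x->S11 S10-y->S2 S11-x->S11 S11-y->S6

Handle the two conditions separately and then intersect. The first has 4 states tracking whether and how much of `xyx` has been seen; the second has 3 states tracking the count of `y`s modulo 3. A product state is a pair (one from each), accepting exactly when both do.
12 states suffice.
          x    y  
>  S0     S1   S2 
   S1     S1   S3 
   S2     S4   S5 
   S3     S6   S5 
   S4     S4   S7 
   S5     S8   S0 
 * S6     S6   S9 
   S7     S9   S0 
   S8     S8  S10 
   S9     S9  S11 
   S10   S11   S2 
   S11   S11   S6 
(> = start, * = accepting)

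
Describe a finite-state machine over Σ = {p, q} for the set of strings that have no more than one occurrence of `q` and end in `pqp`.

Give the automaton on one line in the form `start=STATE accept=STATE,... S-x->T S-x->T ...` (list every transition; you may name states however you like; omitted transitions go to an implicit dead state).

Build one automaton per condition and run them in lockstep. One (3 states) tracks the count of `q`s, saturating at 2; the other (4 states) tracks how much of the suffix `pqp` has currently been matched. Each combined state is a pair, one component from each; accept when both components accept. Minimizing collapses redundant product states.
A 5-state machine:
       p  q 
>  A   B  C 
   B   B  D 
   C   C  C 
   D   E  C 
 * E   C  C 
(> = start, * = accepting)

start=A accept=E A-p->B A-q->C B-p->B B-q->D C-p->C C-q->C D-p->E D-q->C E-p->C E-q->C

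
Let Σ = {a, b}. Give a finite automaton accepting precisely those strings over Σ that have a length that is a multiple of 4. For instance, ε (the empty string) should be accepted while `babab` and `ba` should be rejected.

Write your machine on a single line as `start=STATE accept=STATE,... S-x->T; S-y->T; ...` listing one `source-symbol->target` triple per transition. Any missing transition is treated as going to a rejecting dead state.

start=S0; accept=S0; S0-a->S1; S0-b->S1; S1-a->S2; S1-b->S2; S2-a->S3; S2-b->S3; S3-a->S0; S3-b->S0

Only the length mod 4 matters, so use a 4-cycle: from any state, every input symbol moves to the next state, wrapping S3 back to S0. Mark S0 accepting.
        a   b  
>* S0   S1  S1 
   S1   S2  S2 
   S2   S3  S3 
   S3   S0  S0 
(> = start, * = accepting)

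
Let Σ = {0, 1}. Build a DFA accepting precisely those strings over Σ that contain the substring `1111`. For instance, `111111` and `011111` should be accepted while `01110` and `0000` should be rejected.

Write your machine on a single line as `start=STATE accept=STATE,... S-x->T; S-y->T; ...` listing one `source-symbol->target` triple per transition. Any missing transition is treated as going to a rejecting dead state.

Track how much of `1111` has been matched so far: state q0 is no progress, q4 is the absorbing accept state reached once `1111` has occurred. Intermediate states record partial matches; on a mismatch, fall back to the longest reusable overlap.
A 5-state machine:
        0   1  
>  q0   q0  q1 
   q1   q0  q2 
   q2   q0  q3 
   q3   q0  q4 
 * q4   q4  q4 
(> = start, * = accepting)

start=q0; accept=q4; q0-0->q0; q0-1->q1; q1-0->q0; q1-1->q2; q2-0->q0; q2-1->q3; q3-0->q0; q3-1->q4; q4-0->q4; q4-1->q4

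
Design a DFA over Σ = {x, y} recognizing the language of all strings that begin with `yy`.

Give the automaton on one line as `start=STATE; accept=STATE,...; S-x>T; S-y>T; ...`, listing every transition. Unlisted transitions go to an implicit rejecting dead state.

Check the first 2 symbols one by one: q0 through q1 record how many have matched `yy` so far; any wrong symbol goes to the dead state q3. After all 2 match we enter the accepting sink q2.
4 states suffice.
        x   y  
>  q0   q3  q1 
   q1   q3  q2 
 * q2   q2  q2 
   q3   q3  q3 
(> = start, * = accepting)

start=q0; accept=q2; q0-x>q3; q0-y>q1; q1-x>q3; q1-y>q2; q2-x>q2; q2-y>q2; q3-x>q3; q3-y>q3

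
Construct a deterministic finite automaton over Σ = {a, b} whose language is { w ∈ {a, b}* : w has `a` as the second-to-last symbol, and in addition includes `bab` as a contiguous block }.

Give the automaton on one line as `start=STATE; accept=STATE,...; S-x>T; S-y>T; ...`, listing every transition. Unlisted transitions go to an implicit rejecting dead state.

start=q0; accept=q7,q10; q0-a>q1; q0-b>q2; q1-a>q3; q1-b>q4; q2-a>q5; q2-b>q6; q3-a>q3; q3-b>q4; q4-a>q5; q4-b>q6; q5-a>q3; q5-b>q7; q6-a>q5; q6-b>q6; q7-a>q8; q7-b>q9; q8-a>q10; q8-b>q7; q9-a>q8; q9-b>q9; q10-a>q10; q10-b>q7

Build one automaton per condition and run them in lockstep. One (7 states) tracks the last 2 symbols read; the other (4 states) tracks whether and how much of `bab` has been seen. Each combined state is a pair, one component from each; accept when both components accept.
An 11-state machine:
          a    b  
>  q0     q1   q2 
   q1     q3   q4 
   q2     q5   q6 
   q3     q3   q4 
   q4     q5   q6 
   q5     q3   q7 
   q6     q5   q6 
 * q7     q8   q9 
   q8    q10   q7 
   q9     q8   q9 
 * q10   q10   q7 
(> = start, * = accepting)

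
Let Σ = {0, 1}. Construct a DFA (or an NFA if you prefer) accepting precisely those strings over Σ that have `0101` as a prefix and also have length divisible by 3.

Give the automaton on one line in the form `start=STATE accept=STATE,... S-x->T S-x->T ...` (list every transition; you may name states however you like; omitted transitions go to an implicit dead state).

start=q0 accept=q9 q0-0->q1 q0-1->q2 q1-0->q3 q1-1->q4 q2-0->q3 q2-1->q3 q3-0->q5 q3-1->q5 q4-0->q6 q4-1->q5 q5-0->q2 q5-1->q2 q6-0->q2 q6-1->q7 q7-0->q8 q7-1->q8 q8-0->q9 q8-1->q9 q9-0->q7 q9-1->q7

Run two small machines in parallel and take their product. The first has 6 states tracking whether the input so far still matches the prefix `0101`; the second has 3 states tracking the input length modulo 3. A product state is a pair (one from each), accepting exactly when both do.
A 10-state machine:
        0   1  
>  q0   q1  q2 
   q1   q3  q4 
   q2   q3  q3 
   q3   q5  q5 
   q4   q6  q5 
   q5   q2  q2 
   q6   q2  q7 
   q7   q8  q8 
   q8   q9  q9 
 * q9   q7  q7 
(> = start, * = accepting)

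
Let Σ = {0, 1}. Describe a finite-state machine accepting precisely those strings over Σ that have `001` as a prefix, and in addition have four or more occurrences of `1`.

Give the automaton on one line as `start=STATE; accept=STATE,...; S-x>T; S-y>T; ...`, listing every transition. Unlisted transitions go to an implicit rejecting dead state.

Handle the two conditions separately and then intersect. One (5 states) tracks whether the input so far still matches the prefix `001`; the other (6 states) tracks the count of `1`s, saturating at 5. Each combined state is a pair, one component from each; accept when both components accept.
       0  1 
>  A   B  C 
   B   D  C 
   C   C  E 
   D   F  G 
   E   E  H 
   F   F  C 
   G   G  I 
   H   H  J 
   I   I  K 
   J   J  L 
   K   K  M 
   L   L  L 
 * M   M  N 
 * N   N  N 
(> = start, * = accepting)

start=A; accept=M,N; A-0>B; A-1>C; B-0>D; B-1>C; C-0>C; C-1>E; D-0>F; D-1>G; E-0>E; E-1>H; F-0>F; F-1>C; G-0>G; G-1>I; H-0>H; H-1>J; I-0>I; I-1>K; J-0>J; J-1>L; K-0>K; K-1>M; L-0>L; L-1>L; M-0>M; M-1>N; N-0>N; N-1>N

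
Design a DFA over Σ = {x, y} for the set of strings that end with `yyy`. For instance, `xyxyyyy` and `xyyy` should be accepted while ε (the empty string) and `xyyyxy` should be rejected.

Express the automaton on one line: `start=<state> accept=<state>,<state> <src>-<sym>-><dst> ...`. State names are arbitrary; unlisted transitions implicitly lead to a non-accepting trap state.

start=S0 accept=S3 S0-x->S0 S0-y->S1 S1-x->S0 S1-y->S2 S2-x->S0 S2-y->S3 S3-x->S0 S3-y->S3

Let each state record the length of the longest suffix of the input read so far that is also a prefix of `yyy`. S1 means the last symbol is `y`; S2 means the last 2 symbols are `yy`; S3 means the last 3 symbols are `yyy`. Accept only at S3, where the string currently ends in `yyy`.
4 states suffice.
        x   y  
>  S0   S0  S1 
   S1   S0  S2 
   S2   S0  S3 
 * S3   S0  S3 
(> = start, * = accepting)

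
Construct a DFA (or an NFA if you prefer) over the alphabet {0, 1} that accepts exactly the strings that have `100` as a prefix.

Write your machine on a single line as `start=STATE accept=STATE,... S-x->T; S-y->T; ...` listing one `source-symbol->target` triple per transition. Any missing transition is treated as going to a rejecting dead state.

start=q0; accept=q3; q0-0->q4; q0-1->q1; q1-0->q2; q1-1->q4; q2-0->q3; q2-1->q4; q3-0->q3; q3-1->q3; q4-0->q4; q4-1->q4

Check the first 3 symbols one by one: q0 through q2 record how many have matched `100` so far; any wrong symbol goes to the dead state q4. After all 3 match we enter the accepting sink q3.
With 5 states:
        0   1  
>  q0   q4  q1 
   q1   q2  q4 
   q2   q3  q4 
 * q3   q3  q3 
   q4   q4  q4 
(> = start, * = accepting)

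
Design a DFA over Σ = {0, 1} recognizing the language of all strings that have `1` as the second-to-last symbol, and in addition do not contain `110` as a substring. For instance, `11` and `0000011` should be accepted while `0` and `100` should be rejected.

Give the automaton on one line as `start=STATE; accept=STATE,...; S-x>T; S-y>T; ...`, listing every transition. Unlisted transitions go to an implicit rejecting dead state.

start=q0; accept=q2,q3; q0-0>q0; q0-1>q1; q1-0>q2; q1-1>q3; q2-0>q0; q2-1>q1; q3-0>q4; q3-1>q3; q4-0>q4; q4-1>q4

Build one automaton per condition and run them in lockstep. One (7 states) tracks the last 2 symbols read; the other (4 states) tracks partial matches of the forbidden pattern `110`. Each combined state is a pair, one component from each; accept when both components accept. Minimizing collapses redundant product states.
        0   1  
>  q0   q0  q1 
   q1   q2  q3 
 * q2   q0  q1 
 * q3   q4  q3 
   q4   q4  q4 
(> = start, * = accepting)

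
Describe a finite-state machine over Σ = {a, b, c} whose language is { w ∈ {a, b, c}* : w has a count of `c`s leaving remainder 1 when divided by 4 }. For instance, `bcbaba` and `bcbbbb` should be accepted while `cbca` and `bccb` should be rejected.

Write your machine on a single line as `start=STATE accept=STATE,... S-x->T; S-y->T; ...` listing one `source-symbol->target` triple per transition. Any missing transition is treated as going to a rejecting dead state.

Keep the running count of `c`s modulo 4: each `c` advances along the cycle s0 → s1 → s2 → s3 → s0 while other symbols loop. Accept at s1.
4 states suffice.
        a   b   c  
>  s0   s0  s0  s1 
 * s1   s1  s1  s2 
   s2   s2  s2  s3 
   s3   s3  s3  s0 
(> = start, * = accepting)

start=s0; accept=s1; s0-a->s0; s0-b->s0; s0-c->s1; s1-a->s1; s1-b->s1; s1-c->s2; s2-a->s2; s2-b->s2; s2-c->s3; s3-a->s3; s3-b->s3; s3-c->s0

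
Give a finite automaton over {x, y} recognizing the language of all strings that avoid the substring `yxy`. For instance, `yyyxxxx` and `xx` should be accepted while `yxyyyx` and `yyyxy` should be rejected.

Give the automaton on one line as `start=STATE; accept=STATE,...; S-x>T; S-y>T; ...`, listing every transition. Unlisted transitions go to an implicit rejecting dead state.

start=q0; accept=q0,q1,q2; q0-x>q0; q0-y>q1; q1-x>q2; q1-y>q1; q2-x>q0; q2-y>q3; q3-x>q3; q3-y>q3

This is the complement of 'contains `yxy`'. Use the same substring-matching states — q0 through q3 holding how much of `yxy` has just been matched — but flip the accepting set: everything except the trap q3 accepts.
A 4-state machine:
        x   y  
>* q0   q0  q1 
 * q1   q2  q1 
 * q2   q0  q3 
   q3   q3  q3 
(> = start, * = accepting)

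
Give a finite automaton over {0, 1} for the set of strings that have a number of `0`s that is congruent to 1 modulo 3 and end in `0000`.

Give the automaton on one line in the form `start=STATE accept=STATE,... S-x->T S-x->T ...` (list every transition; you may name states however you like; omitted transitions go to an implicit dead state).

start=S0 accept=S6 S0-0->S1 S0-1->S0 S1-0->S2 S1-1->S3 S2-0->S4 S2-1->S5 S3-0->S5 S3-1->S3 S4-0->S6 S4-1->S0 S5-0->S0 S5-1->S5 S6-0->S2 S6-1->S3

Handle the two conditions separately and then intersect. The first has 3 states tracking the count of `0`s modulo 3; the second has 5 states tracking how much of the suffix `0000` has currently been matched. A product state is a pair (one from each), accepting exactly when both do. Equivalent product states are then merged.
7 states suffice.
        0   1  
>  S0   S1  S0 
   S1   S2  S3 
   S2   S4  S5 
   S3   S5  S3 
   S4   S6  S0 
   S5   S0  S5 
 * S6   S2  S3 
(> = start, * = accepting)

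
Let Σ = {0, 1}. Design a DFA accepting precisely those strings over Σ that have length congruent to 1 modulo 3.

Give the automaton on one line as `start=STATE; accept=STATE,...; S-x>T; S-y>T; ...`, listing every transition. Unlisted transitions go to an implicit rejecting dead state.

Only the length mod 3 matters, so use a 3-cycle: from any state, every input symbol moves to the next state, wrapping q2 back to q0. Mark q1 accepting.
With 3 states:
        0   1  
>  q0   q1  q1 
 * q1   q2  q2 
   q2   q0  q0 
(> = start, * = accepting)

start=q0; accept=q1; q0-0>q1; q0-1>q1; q1-0>q2; q1-1>q2; q2-0>q0; q2-1>q0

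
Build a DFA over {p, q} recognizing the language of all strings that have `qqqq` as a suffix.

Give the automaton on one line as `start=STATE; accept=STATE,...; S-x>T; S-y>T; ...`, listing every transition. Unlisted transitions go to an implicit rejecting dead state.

Remember how much of `qqqq` the current input suffix matches. State S0 means no match yet; S1 means the last symbol is `q`; S2 means the last 2 symbols are `qq`; S3 means the last 3 symbols are `qqq`; S4 means the last 4 symbols are `qqqq`. Only S4 accepts. On a mismatch, fall back to the longest proper suffix that is still a prefix of `qqqq`.
With 5 states:
        p   q  
>  S0   S0  S1 
   S1   S0  S2 
   S2   S0  S3 
   S3   S0  S4 
 * S4   S0  S4 
(> = start, * = accepting)

start=S0; accept=S4; S0-p>S0; S0-q>S1; S1-p>S0; S1-q>S2; S2-p>S0; S2-q>S3; S3-p>S0; S3-q>S4; S4-p>S0; S4-q>S4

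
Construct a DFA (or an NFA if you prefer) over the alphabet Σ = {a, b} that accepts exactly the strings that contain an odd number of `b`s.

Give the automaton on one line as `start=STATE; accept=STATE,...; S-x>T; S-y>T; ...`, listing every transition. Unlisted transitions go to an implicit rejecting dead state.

Keep the running count of `b`s modulo 2: each `b` advances along the cycle q0 → q1 → q0 while other symbols loop. Accept at q1.
With 2 states:
        a   b  
>  q0   q0  q1 
 * q1   q1  q0 
(> = start, * = accepting)

start=q0; accept=q1; q0-a>q0; q0-b>q1; q1-a>q1; q1-b>q0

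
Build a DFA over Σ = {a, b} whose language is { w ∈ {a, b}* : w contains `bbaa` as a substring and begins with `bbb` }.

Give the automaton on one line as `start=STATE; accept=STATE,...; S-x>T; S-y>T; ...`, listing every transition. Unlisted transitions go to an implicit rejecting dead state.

start=s0; accept=s10; s0-a>s1; s0-b>s2; s1-a>s1; s1-b>s3; s2-a>s1; s2-b>s4; s3-a>s1; s3-b>s5; s4-a>s6; s4-b>s7; s5-a>s6; s5-b>s5; s6-a>s8; s6-b>s3; s7-a>s9; s7-b>s7; s8-a>s8; s8-b>s8; s9-a>s10; s9-b>s11; s10-a>s10; s10-b>s10; s11-a>s12; s11-b>s7; s12-a>s12; s12-b>s11

Handle the two conditions separately and then intersect. The first has 5 states tracking whether and how much of `bbaa` has been seen; the second has 5 states tracking whether the input so far still matches the prefix `bbb`. A product state is a pair (one from each), accepting exactly when both do.
          a    b  
>  s0     s1   s2 
   s1     s1   s3 
   s2     s1   s4 
   s3     s1   s5 
   s4     s6   s7 
   s5     s6   s5 
   s6     s8   s3 
   s7     s9   s7 
   s8     s8   s8 
   s9    s10  s11 
 * s10   s10  s10 
   s11   s12   s7 
   s12   s12  s11 
(> = start, * = accepting)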